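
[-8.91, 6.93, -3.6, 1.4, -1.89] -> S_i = Random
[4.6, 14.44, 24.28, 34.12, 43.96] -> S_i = 4.60 + 9.84*i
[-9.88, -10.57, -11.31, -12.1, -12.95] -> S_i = -9.88*1.07^i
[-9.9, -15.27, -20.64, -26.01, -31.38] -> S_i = -9.90 + -5.37*i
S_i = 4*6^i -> [4, 24, 144, 864, 5184]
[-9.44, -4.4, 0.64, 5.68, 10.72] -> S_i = -9.44 + 5.04*i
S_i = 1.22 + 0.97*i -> [1.22, 2.19, 3.16, 4.13, 5.1]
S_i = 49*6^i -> [49, 294, 1764, 10584, 63504]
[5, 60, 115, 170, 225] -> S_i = 5 + 55*i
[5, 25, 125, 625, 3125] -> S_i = 5*5^i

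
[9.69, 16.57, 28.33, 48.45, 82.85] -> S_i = 9.69*1.71^i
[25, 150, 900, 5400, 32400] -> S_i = 25*6^i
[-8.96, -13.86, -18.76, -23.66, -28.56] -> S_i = -8.96 + -4.90*i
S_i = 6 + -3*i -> [6, 3, 0, -3, -6]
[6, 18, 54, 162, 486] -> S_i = 6*3^i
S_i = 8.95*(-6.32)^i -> [8.95, -56.56, 357.48, -2259.3, 14278.79]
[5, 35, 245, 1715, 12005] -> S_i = 5*7^i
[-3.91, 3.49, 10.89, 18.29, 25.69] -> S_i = -3.91 + 7.40*i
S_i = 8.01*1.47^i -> [8.01, 11.77, 17.31, 25.44, 37.4]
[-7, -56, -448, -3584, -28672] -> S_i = -7*8^i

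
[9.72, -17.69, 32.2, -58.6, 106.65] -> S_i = 9.72*(-1.82)^i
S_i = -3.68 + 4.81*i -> [-3.68, 1.13, 5.94, 10.75, 15.56]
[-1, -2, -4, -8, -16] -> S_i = -1*2^i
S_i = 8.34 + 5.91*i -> [8.34, 14.25, 20.16, 26.07, 31.98]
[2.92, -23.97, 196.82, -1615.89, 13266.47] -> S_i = 2.92*(-8.21)^i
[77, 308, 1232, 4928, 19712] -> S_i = 77*4^i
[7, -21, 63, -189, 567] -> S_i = 7*-3^i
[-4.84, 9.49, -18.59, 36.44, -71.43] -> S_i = -4.84*(-1.96)^i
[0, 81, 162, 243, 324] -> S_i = 0 + 81*i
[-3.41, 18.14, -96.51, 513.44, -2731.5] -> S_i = -3.41*(-5.32)^i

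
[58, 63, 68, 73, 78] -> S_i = 58 + 5*i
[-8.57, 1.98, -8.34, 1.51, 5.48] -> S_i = Random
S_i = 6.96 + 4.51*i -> [6.96, 11.47, 15.98, 20.49, 25.0]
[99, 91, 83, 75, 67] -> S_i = 99 + -8*i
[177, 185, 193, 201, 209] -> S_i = 177 + 8*i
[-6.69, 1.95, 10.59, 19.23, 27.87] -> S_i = -6.69 + 8.64*i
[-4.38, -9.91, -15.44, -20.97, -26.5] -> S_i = -4.38 + -5.53*i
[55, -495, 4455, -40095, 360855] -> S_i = 55*-9^i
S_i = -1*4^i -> [-1, -4, -16, -64, -256]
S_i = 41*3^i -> [41, 123, 369, 1107, 3321]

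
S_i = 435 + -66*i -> [435, 369, 303, 237, 171]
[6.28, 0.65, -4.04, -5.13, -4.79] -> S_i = Random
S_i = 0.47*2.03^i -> [0.47, 0.95, 1.94, 3.93, 7.98]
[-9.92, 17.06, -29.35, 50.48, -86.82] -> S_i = -9.92*(-1.72)^i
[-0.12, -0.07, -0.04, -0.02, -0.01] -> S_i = -0.12*0.56^i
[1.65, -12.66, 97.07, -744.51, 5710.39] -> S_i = 1.65*(-7.67)^i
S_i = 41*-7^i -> [41, -287, 2009, -14063, 98441]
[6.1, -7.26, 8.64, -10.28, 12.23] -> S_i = 6.10*(-1.19)^i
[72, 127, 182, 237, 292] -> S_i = 72 + 55*i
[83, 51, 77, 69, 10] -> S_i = Random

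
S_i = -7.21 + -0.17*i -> [-7.21, -7.38, -7.55, -7.72, -7.89]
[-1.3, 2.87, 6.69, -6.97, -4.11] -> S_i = Random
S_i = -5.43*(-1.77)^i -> [-5.43, 9.61, -17.01, 30.11, -53.3]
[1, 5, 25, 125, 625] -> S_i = 1*5^i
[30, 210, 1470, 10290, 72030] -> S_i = 30*7^i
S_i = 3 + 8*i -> [3, 11, 19, 27, 35]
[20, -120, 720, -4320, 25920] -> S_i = 20*-6^i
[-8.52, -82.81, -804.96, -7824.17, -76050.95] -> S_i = -8.52*9.72^i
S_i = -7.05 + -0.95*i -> [-7.05, -8.0, -8.95, -9.9, -10.85]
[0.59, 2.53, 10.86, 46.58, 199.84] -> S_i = 0.59*4.29^i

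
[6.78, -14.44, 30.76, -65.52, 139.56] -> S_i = 6.78*(-2.13)^i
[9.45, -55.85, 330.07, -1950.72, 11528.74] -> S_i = 9.45*(-5.91)^i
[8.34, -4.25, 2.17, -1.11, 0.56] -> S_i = 8.34*(-0.51)^i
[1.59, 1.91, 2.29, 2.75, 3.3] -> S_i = 1.59*1.20^i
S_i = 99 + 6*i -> [99, 105, 111, 117, 123]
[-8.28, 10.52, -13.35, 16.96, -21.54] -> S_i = -8.28*(-1.27)^i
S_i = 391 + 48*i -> [391, 439, 487, 535, 583]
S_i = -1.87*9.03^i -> [-1.87, -16.89, -152.48, -1376.91, -12433.48]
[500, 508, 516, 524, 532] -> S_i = 500 + 8*i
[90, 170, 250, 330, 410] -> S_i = 90 + 80*i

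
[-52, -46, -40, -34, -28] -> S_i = -52 + 6*i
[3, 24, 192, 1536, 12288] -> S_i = 3*8^i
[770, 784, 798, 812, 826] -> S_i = 770 + 14*i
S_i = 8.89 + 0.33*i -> [8.89, 9.22, 9.55, 9.88, 10.21]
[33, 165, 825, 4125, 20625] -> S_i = 33*5^i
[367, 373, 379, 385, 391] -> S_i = 367 + 6*i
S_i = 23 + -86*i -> [23, -63, -149, -235, -321]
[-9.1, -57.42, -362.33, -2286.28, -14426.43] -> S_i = -9.10*6.31^i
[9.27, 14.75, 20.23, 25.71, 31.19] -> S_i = 9.27 + 5.48*i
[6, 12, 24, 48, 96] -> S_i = 6*2^i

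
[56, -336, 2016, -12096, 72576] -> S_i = 56*-6^i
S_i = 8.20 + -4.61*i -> [8.2, 3.59, -1.02, -5.63, -10.24]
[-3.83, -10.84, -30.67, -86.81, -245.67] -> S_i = -3.83*2.83^i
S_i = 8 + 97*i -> [8, 105, 202, 299, 396]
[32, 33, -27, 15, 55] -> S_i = Random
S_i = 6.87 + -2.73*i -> [6.87, 4.14, 1.41, -1.32, -4.05]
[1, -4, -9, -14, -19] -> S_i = 1 + -5*i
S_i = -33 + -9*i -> [-33, -42, -51, -60, -69]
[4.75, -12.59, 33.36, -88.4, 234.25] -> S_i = 4.75*(-2.65)^i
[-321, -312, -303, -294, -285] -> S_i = -321 + 9*i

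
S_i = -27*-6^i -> [-27, 162, -972, 5832, -34992]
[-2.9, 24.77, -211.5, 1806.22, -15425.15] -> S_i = -2.90*(-8.54)^i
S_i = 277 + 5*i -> [277, 282, 287, 292, 297]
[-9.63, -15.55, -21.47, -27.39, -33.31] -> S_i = -9.63 + -5.92*i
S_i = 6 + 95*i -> [6, 101, 196, 291, 386]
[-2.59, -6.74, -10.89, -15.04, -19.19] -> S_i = -2.59 + -4.15*i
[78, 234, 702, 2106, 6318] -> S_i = 78*3^i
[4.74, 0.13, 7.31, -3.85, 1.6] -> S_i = Random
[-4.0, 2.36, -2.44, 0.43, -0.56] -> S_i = Random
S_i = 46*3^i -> [46, 138, 414, 1242, 3726]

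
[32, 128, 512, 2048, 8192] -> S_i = 32*4^i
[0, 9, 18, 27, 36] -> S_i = 0 + 9*i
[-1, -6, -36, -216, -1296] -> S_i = -1*6^i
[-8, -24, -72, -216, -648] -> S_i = -8*3^i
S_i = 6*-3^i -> [6, -18, 54, -162, 486]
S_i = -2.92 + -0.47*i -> [-2.92, -3.39, -3.86, -4.33, -4.8]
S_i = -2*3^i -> [-2, -6, -18, -54, -162]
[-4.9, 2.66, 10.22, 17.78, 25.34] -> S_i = -4.90 + 7.56*i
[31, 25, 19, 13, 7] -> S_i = 31 + -6*i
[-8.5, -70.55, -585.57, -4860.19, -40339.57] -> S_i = -8.50*8.30^i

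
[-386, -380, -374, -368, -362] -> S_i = -386 + 6*i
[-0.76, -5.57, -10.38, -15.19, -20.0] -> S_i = -0.76 + -4.81*i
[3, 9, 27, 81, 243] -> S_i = 3*3^i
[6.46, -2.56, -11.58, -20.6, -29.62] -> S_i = 6.46 + -9.02*i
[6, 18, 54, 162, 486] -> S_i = 6*3^i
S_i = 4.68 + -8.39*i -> [4.68, -3.71, -12.1, -20.49, -28.88]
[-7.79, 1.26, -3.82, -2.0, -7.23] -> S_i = Random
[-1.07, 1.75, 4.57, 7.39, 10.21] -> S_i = -1.07 + 2.82*i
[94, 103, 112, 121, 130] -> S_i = 94 + 9*i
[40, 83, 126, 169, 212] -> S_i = 40 + 43*i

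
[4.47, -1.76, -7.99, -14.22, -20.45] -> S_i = 4.47 + -6.23*i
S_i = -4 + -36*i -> [-4, -40, -76, -112, -148]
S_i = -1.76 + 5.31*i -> [-1.76, 3.55, 8.86, 14.17, 19.48]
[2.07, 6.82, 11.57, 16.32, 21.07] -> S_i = 2.07 + 4.75*i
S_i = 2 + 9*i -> [2, 11, 20, 29, 38]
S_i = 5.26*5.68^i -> [5.26, 29.88, 169.7, 963.9, 5474.94]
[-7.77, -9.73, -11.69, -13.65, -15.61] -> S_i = -7.77 + -1.96*i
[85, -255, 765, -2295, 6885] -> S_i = 85*-3^i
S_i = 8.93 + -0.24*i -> [8.93, 8.69, 8.45, 8.21, 7.97]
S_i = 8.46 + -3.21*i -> [8.46, 5.25, 2.04, -1.17, -4.38]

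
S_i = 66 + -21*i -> [66, 45, 24, 3, -18]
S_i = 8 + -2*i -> [8, 6, 4, 2, 0]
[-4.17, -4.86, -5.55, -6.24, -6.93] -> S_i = -4.17 + -0.69*i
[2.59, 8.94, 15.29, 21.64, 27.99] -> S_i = 2.59 + 6.35*i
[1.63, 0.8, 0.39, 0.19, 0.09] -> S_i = 1.63*0.49^i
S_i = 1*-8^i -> [1, -8, 64, -512, 4096]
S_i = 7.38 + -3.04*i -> [7.38, 4.34, 1.3, -1.74, -4.78]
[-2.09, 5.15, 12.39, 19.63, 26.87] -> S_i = -2.09 + 7.24*i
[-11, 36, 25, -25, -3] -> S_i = Random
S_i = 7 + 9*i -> [7, 16, 25, 34, 43]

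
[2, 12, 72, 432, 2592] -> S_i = 2*6^i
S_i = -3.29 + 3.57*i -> [-3.29, 0.28, 3.85, 7.42, 10.99]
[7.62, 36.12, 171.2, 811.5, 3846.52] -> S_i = 7.62*4.74^i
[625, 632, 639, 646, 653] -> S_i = 625 + 7*i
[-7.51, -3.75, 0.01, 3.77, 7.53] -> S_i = -7.51 + 3.76*i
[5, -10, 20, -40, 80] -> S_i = 5*-2^i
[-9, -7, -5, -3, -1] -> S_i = -9 + 2*i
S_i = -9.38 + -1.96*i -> [-9.38, -11.34, -13.3, -15.26, -17.22]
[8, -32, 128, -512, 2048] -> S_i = 8*-4^i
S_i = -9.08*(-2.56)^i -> [-9.08, 23.24, -59.51, 152.34, -389.98]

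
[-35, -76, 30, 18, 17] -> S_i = Random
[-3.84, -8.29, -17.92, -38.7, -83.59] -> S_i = -3.84*2.16^i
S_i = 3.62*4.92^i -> [3.62, 17.81, 87.63, 431.13, 2121.14]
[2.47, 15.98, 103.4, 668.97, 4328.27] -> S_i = 2.47*6.47^i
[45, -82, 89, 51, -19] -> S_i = Random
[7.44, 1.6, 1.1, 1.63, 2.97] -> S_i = Random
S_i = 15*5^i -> [15, 75, 375, 1875, 9375]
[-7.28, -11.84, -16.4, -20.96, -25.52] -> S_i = -7.28 + -4.56*i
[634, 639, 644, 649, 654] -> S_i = 634 + 5*i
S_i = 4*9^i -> [4, 36, 324, 2916, 26244]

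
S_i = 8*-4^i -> [8, -32, 128, -512, 2048]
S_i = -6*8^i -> [-6, -48, -384, -3072, -24576]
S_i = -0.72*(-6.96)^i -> [-0.72, 5.01, -34.88, 242.75, -1689.54]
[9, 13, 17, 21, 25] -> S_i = 9 + 4*i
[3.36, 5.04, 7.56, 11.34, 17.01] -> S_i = 3.36*1.50^i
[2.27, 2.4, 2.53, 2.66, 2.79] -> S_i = 2.27 + 0.13*i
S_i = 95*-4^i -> [95, -380, 1520, -6080, 24320]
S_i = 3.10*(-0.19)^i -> [3.1, -0.59, 0.11, -0.02, 0.0]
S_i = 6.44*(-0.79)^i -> [6.44, -5.09, 4.02, -3.18, 2.51]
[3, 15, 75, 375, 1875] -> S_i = 3*5^i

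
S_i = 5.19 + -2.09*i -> [5.19, 3.1, 1.01, -1.08, -3.17]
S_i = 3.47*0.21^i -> [3.47, 0.73, 0.15, 0.03, 0.01]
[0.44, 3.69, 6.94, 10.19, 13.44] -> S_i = 0.44 + 3.25*i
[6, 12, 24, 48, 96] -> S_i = 6*2^i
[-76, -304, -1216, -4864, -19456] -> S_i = -76*4^i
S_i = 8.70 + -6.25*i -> [8.7, 2.45, -3.8, -10.05, -16.3]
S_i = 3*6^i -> [3, 18, 108, 648, 3888]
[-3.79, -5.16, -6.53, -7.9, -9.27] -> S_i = -3.79 + -1.37*i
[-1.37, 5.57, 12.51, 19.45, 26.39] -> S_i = -1.37 + 6.94*i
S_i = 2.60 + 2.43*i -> [2.6, 5.03, 7.46, 9.89, 12.32]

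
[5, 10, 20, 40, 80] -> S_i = 5*2^i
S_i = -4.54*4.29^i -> [-4.54, -19.48, -83.55, -358.45, -1537.75]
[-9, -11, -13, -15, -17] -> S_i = -9 + -2*i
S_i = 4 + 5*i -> [4, 9, 14, 19, 24]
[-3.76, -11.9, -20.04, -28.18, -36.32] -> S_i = -3.76 + -8.14*i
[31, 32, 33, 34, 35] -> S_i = 31 + 1*i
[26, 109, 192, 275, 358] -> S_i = 26 + 83*i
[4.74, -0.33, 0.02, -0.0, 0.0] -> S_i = 4.74*(-0.07)^i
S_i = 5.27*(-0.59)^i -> [5.27, -3.11, 1.83, -1.08, 0.64]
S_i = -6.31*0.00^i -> [-6.31, -0.0, -0.0, -0.0, -0.0]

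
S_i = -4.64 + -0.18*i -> [-4.64, -4.82, -5.0, -5.18, -5.36]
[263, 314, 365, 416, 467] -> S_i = 263 + 51*i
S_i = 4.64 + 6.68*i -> [4.64, 11.32, 18.0, 24.68, 31.36]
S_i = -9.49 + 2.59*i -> [-9.49, -6.9, -4.31, -1.72, 0.87]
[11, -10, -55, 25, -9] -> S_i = Random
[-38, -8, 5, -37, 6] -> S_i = Random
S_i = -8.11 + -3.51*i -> [-8.11, -11.62, -15.13, -18.64, -22.15]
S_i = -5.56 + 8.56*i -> [-5.56, 3.0, 11.56, 20.12, 28.68]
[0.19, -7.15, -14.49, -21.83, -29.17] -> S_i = 0.19 + -7.34*i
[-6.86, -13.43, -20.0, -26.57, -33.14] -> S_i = -6.86 + -6.57*i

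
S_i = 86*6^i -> [86, 516, 3096, 18576, 111456]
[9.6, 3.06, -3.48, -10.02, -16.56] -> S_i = 9.60 + -6.54*i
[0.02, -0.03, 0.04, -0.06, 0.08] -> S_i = 0.02*(-1.42)^i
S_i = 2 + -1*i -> [2, 1, 0, -1, -2]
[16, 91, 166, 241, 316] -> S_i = 16 + 75*i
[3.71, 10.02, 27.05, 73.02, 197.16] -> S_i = 3.71*2.70^i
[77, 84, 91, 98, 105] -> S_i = 77 + 7*i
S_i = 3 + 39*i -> [3, 42, 81, 120, 159]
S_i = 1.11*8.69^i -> [1.11, 9.65, 83.82, 728.42, 6329.98]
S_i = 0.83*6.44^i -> [0.83, 5.35, 34.42, 221.68, 1427.65]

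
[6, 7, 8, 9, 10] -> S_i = 6 + 1*i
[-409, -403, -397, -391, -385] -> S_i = -409 + 6*i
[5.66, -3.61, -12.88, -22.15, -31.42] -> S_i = 5.66 + -9.27*i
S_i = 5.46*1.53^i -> [5.46, 8.35, 12.78, 19.56, 29.92]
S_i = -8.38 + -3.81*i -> [-8.38, -12.19, -16.0, -19.81, -23.62]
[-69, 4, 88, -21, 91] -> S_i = Random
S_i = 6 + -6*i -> [6, 0, -6, -12, -18]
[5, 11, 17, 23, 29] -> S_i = 5 + 6*i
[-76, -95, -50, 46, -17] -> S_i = Random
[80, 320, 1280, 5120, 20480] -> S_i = 80*4^i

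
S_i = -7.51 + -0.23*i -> [-7.51, -7.74, -7.97, -8.2, -8.43]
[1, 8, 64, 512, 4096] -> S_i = 1*8^i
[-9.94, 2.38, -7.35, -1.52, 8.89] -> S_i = Random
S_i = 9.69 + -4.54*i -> [9.69, 5.15, 0.61, -3.93, -8.47]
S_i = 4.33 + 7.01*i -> [4.33, 11.34, 18.35, 25.36, 32.37]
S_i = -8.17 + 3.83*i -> [-8.17, -4.34, -0.51, 3.32, 7.15]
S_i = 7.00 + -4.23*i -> [7.0, 2.77, -1.46, -5.69, -9.92]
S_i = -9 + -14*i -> [-9, -23, -37, -51, -65]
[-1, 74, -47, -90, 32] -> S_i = Random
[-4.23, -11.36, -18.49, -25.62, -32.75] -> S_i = -4.23 + -7.13*i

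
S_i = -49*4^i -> [-49, -196, -784, -3136, -12544]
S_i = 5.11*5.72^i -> [5.11, 29.23, 167.19, 956.33, 5470.22]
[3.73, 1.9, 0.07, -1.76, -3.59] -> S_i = 3.73 + -1.83*i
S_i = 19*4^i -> [19, 76, 304, 1216, 4864]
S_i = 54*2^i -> [54, 108, 216, 432, 864]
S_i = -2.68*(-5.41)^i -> [-2.68, 14.5, -78.44, 424.35, -2295.75]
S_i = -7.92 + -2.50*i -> [-7.92, -10.42, -12.92, -15.42, -17.92]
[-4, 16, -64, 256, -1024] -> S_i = -4*-4^i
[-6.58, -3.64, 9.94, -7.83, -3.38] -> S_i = Random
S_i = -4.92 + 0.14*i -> [-4.92, -4.78, -4.64, -4.5, -4.36]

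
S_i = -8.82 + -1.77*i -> [-8.82, -10.59, -12.36, -14.13, -15.9]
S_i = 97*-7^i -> [97, -679, 4753, -33271, 232897]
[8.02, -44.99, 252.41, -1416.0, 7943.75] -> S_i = 8.02*(-5.61)^i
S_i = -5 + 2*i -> [-5, -3, -1, 1, 3]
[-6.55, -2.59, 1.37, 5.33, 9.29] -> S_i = -6.55 + 3.96*i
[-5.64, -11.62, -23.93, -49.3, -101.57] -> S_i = -5.64*2.06^i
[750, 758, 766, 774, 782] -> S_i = 750 + 8*i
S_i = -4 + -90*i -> [-4, -94, -184, -274, -364]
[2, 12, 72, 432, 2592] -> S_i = 2*6^i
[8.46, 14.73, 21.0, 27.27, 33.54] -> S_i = 8.46 + 6.27*i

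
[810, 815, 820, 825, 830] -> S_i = 810 + 5*i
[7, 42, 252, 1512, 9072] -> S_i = 7*6^i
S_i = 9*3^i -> [9, 27, 81, 243, 729]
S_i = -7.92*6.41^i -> [-7.92, -50.77, -325.42, -2085.93, -13370.8]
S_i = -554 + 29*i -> [-554, -525, -496, -467, -438]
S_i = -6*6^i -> [-6, -36, -216, -1296, -7776]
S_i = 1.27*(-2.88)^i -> [1.27, -3.66, 10.53, -30.34, 87.37]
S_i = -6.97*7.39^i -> [-6.97, -51.51, -380.65, -2812.98, -20787.9]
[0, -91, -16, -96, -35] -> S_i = Random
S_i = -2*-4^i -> [-2, 8, -32, 128, -512]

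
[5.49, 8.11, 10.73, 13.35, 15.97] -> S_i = 5.49 + 2.62*i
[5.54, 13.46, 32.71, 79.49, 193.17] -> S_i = 5.54*2.43^i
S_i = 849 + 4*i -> [849, 853, 857, 861, 865]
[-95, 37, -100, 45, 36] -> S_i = Random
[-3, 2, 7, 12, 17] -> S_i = -3 + 5*i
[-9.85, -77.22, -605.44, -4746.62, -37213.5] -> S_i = -9.85*7.84^i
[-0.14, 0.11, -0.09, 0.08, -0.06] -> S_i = -0.14*(-0.82)^i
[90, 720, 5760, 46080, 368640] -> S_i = 90*8^i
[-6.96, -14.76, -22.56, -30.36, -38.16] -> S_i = -6.96 + -7.80*i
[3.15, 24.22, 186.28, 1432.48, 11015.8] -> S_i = 3.15*7.69^i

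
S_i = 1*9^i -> [1, 9, 81, 729, 6561]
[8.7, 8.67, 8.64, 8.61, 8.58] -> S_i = 8.70 + -0.03*i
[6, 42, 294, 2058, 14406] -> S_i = 6*7^i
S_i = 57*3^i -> [57, 171, 513, 1539, 4617]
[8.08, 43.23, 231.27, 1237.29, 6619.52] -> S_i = 8.08*5.35^i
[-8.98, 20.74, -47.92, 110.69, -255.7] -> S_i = -8.98*(-2.31)^i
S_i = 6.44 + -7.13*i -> [6.44, -0.69, -7.82, -14.95, -22.08]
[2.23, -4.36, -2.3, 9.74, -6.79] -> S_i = Random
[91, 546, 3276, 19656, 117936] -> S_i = 91*6^i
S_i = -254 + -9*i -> [-254, -263, -272, -281, -290]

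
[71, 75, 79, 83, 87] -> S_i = 71 + 4*i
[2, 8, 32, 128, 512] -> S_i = 2*4^i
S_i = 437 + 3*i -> [437, 440, 443, 446, 449]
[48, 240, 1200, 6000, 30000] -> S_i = 48*5^i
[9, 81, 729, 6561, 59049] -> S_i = 9*9^i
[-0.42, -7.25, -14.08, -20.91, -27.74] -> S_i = -0.42 + -6.83*i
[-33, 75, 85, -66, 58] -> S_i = Random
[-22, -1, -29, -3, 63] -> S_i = Random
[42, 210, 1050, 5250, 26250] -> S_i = 42*5^i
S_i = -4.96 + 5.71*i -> [-4.96, 0.75, 6.46, 12.17, 17.88]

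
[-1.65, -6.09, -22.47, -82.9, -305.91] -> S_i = -1.65*3.69^i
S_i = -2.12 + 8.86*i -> [-2.12, 6.74, 15.6, 24.46, 33.32]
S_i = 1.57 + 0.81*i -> [1.57, 2.38, 3.19, 4.0, 4.81]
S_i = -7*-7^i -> [-7, 49, -343, 2401, -16807]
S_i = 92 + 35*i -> [92, 127, 162, 197, 232]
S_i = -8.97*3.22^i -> [-8.97, -28.88, -93.0, -299.47, -964.31]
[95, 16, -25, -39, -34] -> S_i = Random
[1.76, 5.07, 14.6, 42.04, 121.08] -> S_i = 1.76*2.88^i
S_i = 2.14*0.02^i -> [2.14, 0.04, 0.0, 0.0, 0.0]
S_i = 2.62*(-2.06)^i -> [2.62, -5.4, 11.12, -22.9, 47.18]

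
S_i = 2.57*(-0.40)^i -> [2.57, -1.03, 0.41, -0.16, 0.07]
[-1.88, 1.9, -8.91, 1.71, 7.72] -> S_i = Random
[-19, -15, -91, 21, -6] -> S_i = Random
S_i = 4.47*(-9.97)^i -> [4.47, -44.57, 444.32, -4429.89, 44166.01]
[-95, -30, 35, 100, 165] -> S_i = -95 + 65*i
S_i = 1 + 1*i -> [1, 2, 3, 4, 5]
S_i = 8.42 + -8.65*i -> [8.42, -0.23, -8.88, -17.53, -26.18]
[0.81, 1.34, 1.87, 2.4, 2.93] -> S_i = 0.81 + 0.53*i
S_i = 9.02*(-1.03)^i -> [9.02, -9.29, 9.57, -9.86, 10.15]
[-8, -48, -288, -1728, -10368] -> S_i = -8*6^i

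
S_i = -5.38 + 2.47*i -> [-5.38, -2.91, -0.44, 2.03, 4.5]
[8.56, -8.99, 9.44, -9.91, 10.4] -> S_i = 8.56*(-1.05)^i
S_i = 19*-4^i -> [19, -76, 304, -1216, 4864]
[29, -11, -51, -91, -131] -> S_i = 29 + -40*i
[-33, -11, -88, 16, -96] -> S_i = Random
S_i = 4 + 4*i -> [4, 8, 12, 16, 20]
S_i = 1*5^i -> [1, 5, 25, 125, 625]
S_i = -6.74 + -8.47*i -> [-6.74, -15.21, -23.68, -32.15, -40.62]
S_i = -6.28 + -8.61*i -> [-6.28, -14.89, -23.5, -32.11, -40.72]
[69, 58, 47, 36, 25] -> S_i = 69 + -11*i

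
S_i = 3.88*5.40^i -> [3.88, 20.95, 113.14, 610.96, 3299.19]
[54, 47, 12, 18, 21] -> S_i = Random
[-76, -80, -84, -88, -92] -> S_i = -76 + -4*i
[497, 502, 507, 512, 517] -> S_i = 497 + 5*i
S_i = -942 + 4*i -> [-942, -938, -934, -930, -926]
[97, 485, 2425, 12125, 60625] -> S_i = 97*5^i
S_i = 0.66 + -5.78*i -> [0.66, -5.12, -10.9, -16.68, -22.46]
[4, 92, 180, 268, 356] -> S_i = 4 + 88*i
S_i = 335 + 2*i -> [335, 337, 339, 341, 343]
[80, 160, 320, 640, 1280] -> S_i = 80*2^i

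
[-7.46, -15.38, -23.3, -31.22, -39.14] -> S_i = -7.46 + -7.92*i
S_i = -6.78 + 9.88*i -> [-6.78, 3.1, 12.98, 22.86, 32.74]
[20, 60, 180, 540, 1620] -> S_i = 20*3^i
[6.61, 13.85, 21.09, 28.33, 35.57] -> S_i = 6.61 + 7.24*i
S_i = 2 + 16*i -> [2, 18, 34, 50, 66]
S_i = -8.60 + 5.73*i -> [-8.6, -2.87, 2.86, 8.59, 14.32]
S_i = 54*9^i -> [54, 486, 4374, 39366, 354294]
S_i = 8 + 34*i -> [8, 42, 76, 110, 144]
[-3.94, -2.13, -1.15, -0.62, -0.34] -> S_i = -3.94*0.54^i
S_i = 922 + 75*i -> [922, 997, 1072, 1147, 1222]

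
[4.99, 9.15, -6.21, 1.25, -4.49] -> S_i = Random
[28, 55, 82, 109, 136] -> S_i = 28 + 27*i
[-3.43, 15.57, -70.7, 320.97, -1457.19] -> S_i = -3.43*(-4.54)^i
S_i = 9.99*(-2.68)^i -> [9.99, -26.77, 71.75, -192.3, 515.35]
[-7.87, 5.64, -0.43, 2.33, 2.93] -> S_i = Random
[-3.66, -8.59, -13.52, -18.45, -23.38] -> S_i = -3.66 + -4.93*i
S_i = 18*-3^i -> [18, -54, 162, -486, 1458]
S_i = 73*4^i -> [73, 292, 1168, 4672, 18688]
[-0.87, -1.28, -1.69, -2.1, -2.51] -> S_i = -0.87 + -0.41*i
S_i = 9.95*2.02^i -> [9.95, 20.1, 40.6, 82.01, 165.66]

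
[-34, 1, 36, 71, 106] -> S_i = -34 + 35*i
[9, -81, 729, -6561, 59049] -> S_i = 9*-9^i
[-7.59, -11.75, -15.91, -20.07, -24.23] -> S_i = -7.59 + -4.16*i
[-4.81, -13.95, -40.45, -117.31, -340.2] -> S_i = -4.81*2.90^i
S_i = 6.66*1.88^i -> [6.66, 12.52, 23.54, 44.25, 83.2]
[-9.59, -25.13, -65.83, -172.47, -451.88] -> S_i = -9.59*2.62^i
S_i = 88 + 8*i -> [88, 96, 104, 112, 120]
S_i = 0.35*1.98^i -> [0.35, 0.69, 1.37, 2.72, 5.38]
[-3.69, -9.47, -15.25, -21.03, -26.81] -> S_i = -3.69 + -5.78*i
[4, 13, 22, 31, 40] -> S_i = 4 + 9*i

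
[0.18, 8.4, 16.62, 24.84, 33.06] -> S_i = 0.18 + 8.22*i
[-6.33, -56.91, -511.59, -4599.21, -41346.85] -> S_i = -6.33*8.99^i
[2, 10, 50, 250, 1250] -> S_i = 2*5^i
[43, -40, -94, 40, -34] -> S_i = Random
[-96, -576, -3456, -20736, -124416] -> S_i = -96*6^i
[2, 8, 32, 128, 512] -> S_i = 2*4^i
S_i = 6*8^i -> [6, 48, 384, 3072, 24576]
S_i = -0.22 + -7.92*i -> [-0.22, -8.14, -16.06, -23.98, -31.9]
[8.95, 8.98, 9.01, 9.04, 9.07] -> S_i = 8.95 + 0.03*i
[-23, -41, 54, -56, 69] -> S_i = Random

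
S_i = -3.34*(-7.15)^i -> [-3.34, 23.88, -170.75, 1220.86, -8729.12]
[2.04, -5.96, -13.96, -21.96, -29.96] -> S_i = 2.04 + -8.00*i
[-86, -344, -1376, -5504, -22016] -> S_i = -86*4^i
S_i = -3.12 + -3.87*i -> [-3.12, -6.99, -10.86, -14.73, -18.6]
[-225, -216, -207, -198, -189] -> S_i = -225 + 9*i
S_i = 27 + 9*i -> [27, 36, 45, 54, 63]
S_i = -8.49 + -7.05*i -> [-8.49, -15.54, -22.59, -29.64, -36.69]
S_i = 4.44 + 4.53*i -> [4.44, 8.97, 13.5, 18.03, 22.56]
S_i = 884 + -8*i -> [884, 876, 868, 860, 852]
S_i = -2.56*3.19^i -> [-2.56, -8.17, -26.05, -83.1, -265.1]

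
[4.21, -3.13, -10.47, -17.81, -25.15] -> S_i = 4.21 + -7.34*i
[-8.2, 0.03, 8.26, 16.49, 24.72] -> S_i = -8.20 + 8.23*i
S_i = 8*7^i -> [8, 56, 392, 2744, 19208]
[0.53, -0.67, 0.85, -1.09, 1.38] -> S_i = 0.53*(-1.27)^i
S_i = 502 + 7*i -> [502, 509, 516, 523, 530]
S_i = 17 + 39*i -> [17, 56, 95, 134, 173]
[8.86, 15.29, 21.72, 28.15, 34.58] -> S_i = 8.86 + 6.43*i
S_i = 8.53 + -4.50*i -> [8.53, 4.03, -0.47, -4.97, -9.47]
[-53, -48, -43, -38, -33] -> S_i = -53 + 5*i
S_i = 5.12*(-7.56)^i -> [5.12, -38.71, 292.63, -2212.26, 16724.65]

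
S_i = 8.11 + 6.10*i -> [8.11, 14.21, 20.31, 26.41, 32.51]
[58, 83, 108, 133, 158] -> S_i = 58 + 25*i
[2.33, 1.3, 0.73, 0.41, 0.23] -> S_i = 2.33*0.56^i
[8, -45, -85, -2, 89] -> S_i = Random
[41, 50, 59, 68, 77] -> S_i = 41 + 9*i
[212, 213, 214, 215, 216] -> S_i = 212 + 1*i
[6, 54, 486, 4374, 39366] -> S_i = 6*9^i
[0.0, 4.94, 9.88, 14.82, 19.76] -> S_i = -0.00 + 4.94*i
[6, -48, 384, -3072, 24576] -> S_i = 6*-8^i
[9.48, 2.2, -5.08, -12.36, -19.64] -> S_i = 9.48 + -7.28*i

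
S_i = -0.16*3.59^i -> [-0.16, -0.57, -2.06, -7.4, -26.58]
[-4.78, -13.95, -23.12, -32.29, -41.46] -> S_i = -4.78 + -9.17*i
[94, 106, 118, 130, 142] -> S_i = 94 + 12*i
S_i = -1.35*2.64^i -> [-1.35, -3.56, -9.41, -24.84, -65.58]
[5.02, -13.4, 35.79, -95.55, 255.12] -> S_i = 5.02*(-2.67)^i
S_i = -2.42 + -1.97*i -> [-2.42, -4.39, -6.36, -8.33, -10.3]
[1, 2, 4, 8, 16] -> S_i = 1*2^i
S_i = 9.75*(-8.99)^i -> [9.75, -87.65, 788.0, -7084.08, 63685.91]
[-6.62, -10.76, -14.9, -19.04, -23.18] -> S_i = -6.62 + -4.14*i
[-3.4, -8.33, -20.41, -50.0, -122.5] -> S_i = -3.40*2.45^i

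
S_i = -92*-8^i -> [-92, 736, -5888, 47104, -376832]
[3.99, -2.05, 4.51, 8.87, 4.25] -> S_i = Random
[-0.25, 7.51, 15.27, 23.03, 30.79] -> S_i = -0.25 + 7.76*i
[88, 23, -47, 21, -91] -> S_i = Random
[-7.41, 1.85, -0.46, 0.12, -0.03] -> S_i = -7.41*(-0.25)^i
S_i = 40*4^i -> [40, 160, 640, 2560, 10240]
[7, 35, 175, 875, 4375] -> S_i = 7*5^i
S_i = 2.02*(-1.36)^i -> [2.02, -2.75, 3.74, -5.08, 6.91]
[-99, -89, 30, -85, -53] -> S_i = Random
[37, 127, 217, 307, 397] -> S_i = 37 + 90*i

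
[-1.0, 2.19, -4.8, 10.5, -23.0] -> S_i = -1.00*(-2.19)^i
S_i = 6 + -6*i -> [6, 0, -6, -12, -18]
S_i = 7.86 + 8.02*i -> [7.86, 15.88, 23.9, 31.92, 39.94]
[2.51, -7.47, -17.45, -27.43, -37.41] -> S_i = 2.51 + -9.98*i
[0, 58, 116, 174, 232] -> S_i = 0 + 58*i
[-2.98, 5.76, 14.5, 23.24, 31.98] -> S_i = -2.98 + 8.74*i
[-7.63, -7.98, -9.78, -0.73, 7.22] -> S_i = Random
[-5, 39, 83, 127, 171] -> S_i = -5 + 44*i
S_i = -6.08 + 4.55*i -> [-6.08, -1.53, 3.02, 7.57, 12.12]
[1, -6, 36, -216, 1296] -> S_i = 1*-6^i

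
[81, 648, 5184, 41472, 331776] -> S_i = 81*8^i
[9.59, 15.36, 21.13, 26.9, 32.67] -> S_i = 9.59 + 5.77*i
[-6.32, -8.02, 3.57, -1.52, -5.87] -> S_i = Random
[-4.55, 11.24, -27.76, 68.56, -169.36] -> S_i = -4.55*(-2.47)^i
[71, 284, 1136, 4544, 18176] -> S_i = 71*4^i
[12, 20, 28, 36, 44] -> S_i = 12 + 8*i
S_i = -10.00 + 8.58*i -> [-10.0, -1.42, 7.16, 15.74, 24.32]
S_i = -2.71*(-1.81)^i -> [-2.71, 4.91, -8.88, 16.07, -29.09]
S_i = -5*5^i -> [-5, -25, -125, -625, -3125]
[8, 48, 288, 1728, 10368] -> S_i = 8*6^i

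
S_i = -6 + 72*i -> [-6, 66, 138, 210, 282]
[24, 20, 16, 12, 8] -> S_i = 24 + -4*i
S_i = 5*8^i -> [5, 40, 320, 2560, 20480]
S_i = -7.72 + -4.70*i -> [-7.72, -12.42, -17.12, -21.82, -26.52]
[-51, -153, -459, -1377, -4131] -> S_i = -51*3^i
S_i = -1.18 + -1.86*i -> [-1.18, -3.04, -4.9, -6.76, -8.62]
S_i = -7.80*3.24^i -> [-7.8, -25.27, -81.88, -265.3, -859.56]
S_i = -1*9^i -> [-1, -9, -81, -729, -6561]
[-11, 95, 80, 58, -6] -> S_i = Random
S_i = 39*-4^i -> [39, -156, 624, -2496, 9984]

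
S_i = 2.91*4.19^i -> [2.91, 12.19, 51.09, 214.06, 896.91]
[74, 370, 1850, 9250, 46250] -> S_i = 74*5^i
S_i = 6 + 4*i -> [6, 10, 14, 18, 22]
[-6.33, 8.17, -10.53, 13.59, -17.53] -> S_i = -6.33*(-1.29)^i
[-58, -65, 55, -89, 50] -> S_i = Random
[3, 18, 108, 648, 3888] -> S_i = 3*6^i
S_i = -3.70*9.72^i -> [-3.7, -35.96, -349.57, -3397.82, -33026.82]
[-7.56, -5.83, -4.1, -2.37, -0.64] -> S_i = -7.56 + 1.73*i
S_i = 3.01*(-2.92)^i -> [3.01, -8.79, 25.66, -74.94, 218.83]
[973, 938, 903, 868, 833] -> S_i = 973 + -35*i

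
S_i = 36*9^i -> [36, 324, 2916, 26244, 236196]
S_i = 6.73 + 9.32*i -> [6.73, 16.05, 25.37, 34.69, 44.01]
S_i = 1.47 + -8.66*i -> [1.47, -7.19, -15.85, -24.51, -33.17]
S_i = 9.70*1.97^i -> [9.7, 19.11, 37.64, 74.16, 146.1]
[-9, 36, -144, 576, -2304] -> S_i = -9*-4^i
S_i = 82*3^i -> [82, 246, 738, 2214, 6642]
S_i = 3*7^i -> [3, 21, 147, 1029, 7203]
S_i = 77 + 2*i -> [77, 79, 81, 83, 85]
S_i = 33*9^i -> [33, 297, 2673, 24057, 216513]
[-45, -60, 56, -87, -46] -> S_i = Random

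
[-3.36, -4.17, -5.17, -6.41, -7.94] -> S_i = -3.36*1.24^i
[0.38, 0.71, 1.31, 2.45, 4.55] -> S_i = 0.38*1.86^i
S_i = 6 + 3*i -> [6, 9, 12, 15, 18]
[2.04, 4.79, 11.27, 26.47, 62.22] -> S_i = 2.04*2.35^i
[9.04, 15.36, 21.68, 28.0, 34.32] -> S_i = 9.04 + 6.32*i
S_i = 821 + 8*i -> [821, 829, 837, 845, 853]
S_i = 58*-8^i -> [58, -464, 3712, -29696, 237568]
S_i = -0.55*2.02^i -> [-0.55, -1.11, -2.24, -4.53, -9.16]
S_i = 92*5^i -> [92, 460, 2300, 11500, 57500]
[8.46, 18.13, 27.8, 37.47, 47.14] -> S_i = 8.46 + 9.67*i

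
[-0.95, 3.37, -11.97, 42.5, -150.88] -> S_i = -0.95*(-3.55)^i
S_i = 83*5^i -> [83, 415, 2075, 10375, 51875]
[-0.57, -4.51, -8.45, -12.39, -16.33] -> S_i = -0.57 + -3.94*i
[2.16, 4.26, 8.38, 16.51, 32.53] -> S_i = 2.16*1.97^i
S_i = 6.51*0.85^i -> [6.51, 5.53, 4.7, 4.0, 3.4]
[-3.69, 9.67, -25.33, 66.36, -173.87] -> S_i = -3.69*(-2.62)^i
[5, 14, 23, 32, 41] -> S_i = 5 + 9*i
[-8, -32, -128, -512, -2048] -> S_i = -8*4^i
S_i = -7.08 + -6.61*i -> [-7.08, -13.69, -20.3, -26.91, -33.52]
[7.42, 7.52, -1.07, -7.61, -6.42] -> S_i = Random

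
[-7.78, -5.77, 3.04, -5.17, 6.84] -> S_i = Random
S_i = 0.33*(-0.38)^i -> [0.33, -0.13, 0.05, -0.02, 0.01]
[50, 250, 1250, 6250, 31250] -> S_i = 50*5^i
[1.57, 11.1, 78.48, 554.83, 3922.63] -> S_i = 1.57*7.07^i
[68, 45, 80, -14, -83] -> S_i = Random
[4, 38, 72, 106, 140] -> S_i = 4 + 34*i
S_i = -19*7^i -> [-19, -133, -931, -6517, -45619]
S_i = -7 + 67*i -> [-7, 60, 127, 194, 261]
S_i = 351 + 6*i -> [351, 357, 363, 369, 375]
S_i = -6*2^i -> [-6, -12, -24, -48, -96]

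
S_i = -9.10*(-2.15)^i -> [-9.1, 19.56, -42.06, 90.44, -194.44]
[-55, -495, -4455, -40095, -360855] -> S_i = -55*9^i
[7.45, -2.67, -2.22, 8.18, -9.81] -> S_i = Random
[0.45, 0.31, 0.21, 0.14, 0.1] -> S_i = 0.45*0.68^i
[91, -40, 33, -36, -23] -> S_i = Random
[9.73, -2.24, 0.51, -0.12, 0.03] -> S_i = 9.73*(-0.23)^i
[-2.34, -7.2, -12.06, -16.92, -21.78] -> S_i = -2.34 + -4.86*i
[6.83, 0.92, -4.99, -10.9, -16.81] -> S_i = 6.83 + -5.91*i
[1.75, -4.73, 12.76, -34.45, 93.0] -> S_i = 1.75*(-2.70)^i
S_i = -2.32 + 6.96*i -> [-2.32, 4.64, 11.6, 18.56, 25.52]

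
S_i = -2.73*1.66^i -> [-2.73, -4.53, -7.52, -12.49, -20.73]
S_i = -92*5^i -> [-92, -460, -2300, -11500, -57500]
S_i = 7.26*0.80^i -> [7.26, 5.81, 4.65, 3.72, 2.97]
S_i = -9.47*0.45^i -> [-9.47, -4.26, -1.92, -0.86, -0.39]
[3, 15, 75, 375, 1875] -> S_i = 3*5^i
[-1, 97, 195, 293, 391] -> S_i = -1 + 98*i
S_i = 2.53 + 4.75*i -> [2.53, 7.28, 12.03, 16.78, 21.53]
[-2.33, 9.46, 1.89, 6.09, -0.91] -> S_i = Random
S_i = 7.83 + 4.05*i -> [7.83, 11.88, 15.93, 19.98, 24.03]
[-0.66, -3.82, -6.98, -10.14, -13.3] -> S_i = -0.66 + -3.16*i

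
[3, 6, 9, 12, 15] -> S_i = 3 + 3*i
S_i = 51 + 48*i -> [51, 99, 147, 195, 243]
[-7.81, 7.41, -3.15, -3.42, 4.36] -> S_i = Random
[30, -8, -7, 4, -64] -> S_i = Random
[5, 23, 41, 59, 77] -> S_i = 5 + 18*i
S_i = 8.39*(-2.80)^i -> [8.39, -23.49, 65.78, -184.18, 515.7]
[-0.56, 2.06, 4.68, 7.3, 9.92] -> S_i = -0.56 + 2.62*i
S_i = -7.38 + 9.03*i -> [-7.38, 1.65, 10.68, 19.71, 28.74]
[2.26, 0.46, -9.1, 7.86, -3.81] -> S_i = Random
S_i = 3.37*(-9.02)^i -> [3.37, -30.4, 274.18, -2473.14, 22307.76]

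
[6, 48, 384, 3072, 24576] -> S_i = 6*8^i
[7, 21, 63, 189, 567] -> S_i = 7*3^i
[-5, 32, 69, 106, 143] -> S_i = -5 + 37*i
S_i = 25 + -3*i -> [25, 22, 19, 16, 13]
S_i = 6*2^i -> [6, 12, 24, 48, 96]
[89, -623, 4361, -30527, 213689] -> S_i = 89*-7^i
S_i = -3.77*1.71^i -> [-3.77, -6.45, -11.02, -18.85, -32.23]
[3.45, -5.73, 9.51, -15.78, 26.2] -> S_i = 3.45*(-1.66)^i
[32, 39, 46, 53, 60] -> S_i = 32 + 7*i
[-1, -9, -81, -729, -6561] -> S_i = -1*9^i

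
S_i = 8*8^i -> [8, 64, 512, 4096, 32768]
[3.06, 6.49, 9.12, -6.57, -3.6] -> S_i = Random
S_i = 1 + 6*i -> [1, 7, 13, 19, 25]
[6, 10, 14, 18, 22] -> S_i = 6 + 4*i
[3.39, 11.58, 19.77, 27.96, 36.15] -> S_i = 3.39 + 8.19*i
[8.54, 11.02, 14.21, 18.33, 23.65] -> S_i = 8.54*1.29^i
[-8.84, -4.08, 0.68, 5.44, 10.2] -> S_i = -8.84 + 4.76*i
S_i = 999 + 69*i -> [999, 1068, 1137, 1206, 1275]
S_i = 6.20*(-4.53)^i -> [6.2, -28.09, 127.23, -576.35, 2610.87]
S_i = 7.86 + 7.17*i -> [7.86, 15.03, 22.2, 29.37, 36.54]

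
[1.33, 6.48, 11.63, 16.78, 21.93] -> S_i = 1.33 + 5.15*i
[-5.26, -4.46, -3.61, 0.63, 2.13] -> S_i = Random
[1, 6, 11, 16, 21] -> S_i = 1 + 5*i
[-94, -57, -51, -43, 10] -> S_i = Random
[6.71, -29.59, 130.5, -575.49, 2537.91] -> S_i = 6.71*(-4.41)^i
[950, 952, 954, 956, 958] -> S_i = 950 + 2*i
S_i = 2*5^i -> [2, 10, 50, 250, 1250]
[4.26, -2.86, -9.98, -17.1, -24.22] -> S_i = 4.26 + -7.12*i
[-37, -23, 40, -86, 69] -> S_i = Random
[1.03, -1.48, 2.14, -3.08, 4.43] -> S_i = 1.03*(-1.44)^i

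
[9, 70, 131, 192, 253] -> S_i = 9 + 61*i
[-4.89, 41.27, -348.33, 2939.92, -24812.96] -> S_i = -4.89*(-8.44)^i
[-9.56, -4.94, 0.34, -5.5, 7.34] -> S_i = Random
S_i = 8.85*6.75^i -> [8.85, 59.74, 403.23, 2721.79, 18372.08]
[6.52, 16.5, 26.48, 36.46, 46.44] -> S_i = 6.52 + 9.98*i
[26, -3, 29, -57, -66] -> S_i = Random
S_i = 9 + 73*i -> [9, 82, 155, 228, 301]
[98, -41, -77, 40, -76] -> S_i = Random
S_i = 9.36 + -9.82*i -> [9.36, -0.46, -10.28, -20.1, -29.92]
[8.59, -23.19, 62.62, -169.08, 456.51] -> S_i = 8.59*(-2.70)^i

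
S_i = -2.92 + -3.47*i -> [-2.92, -6.39, -9.86, -13.33, -16.8]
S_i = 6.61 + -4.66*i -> [6.61, 1.95, -2.71, -7.37, -12.03]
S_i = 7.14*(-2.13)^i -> [7.14, -15.21, 32.39, -69.0, 146.97]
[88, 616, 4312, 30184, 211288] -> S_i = 88*7^i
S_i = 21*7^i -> [21, 147, 1029, 7203, 50421]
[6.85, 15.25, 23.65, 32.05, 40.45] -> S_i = 6.85 + 8.40*i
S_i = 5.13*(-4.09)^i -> [5.13, -20.98, 85.82, -350.98, 1435.52]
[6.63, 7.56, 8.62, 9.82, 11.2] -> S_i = 6.63*1.14^i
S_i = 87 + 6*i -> [87, 93, 99, 105, 111]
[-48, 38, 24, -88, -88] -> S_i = Random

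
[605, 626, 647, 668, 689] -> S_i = 605 + 21*i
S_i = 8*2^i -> [8, 16, 32, 64, 128]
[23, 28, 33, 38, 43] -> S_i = 23 + 5*i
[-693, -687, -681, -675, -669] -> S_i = -693 + 6*i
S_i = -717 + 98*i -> [-717, -619, -521, -423, -325]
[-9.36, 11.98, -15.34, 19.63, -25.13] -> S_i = -9.36*(-1.28)^i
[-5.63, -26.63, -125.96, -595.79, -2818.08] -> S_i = -5.63*4.73^i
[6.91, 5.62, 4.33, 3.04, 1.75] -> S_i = 6.91 + -1.29*i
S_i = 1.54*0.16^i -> [1.54, 0.25, 0.04, 0.01, 0.0]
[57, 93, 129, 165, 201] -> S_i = 57 + 36*i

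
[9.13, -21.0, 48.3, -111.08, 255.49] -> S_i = 9.13*(-2.30)^i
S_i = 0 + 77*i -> [0, 77, 154, 231, 308]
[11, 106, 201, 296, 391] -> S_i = 11 + 95*i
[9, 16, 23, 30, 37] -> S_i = 9 + 7*i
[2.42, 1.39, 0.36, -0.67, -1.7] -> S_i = 2.42 + -1.03*i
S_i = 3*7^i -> [3, 21, 147, 1029, 7203]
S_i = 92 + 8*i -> [92, 100, 108, 116, 124]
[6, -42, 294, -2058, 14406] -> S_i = 6*-7^i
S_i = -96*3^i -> [-96, -288, -864, -2592, -7776]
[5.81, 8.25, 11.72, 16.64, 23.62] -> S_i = 5.81*1.42^i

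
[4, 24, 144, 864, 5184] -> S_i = 4*6^i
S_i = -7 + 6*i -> [-7, -1, 5, 11, 17]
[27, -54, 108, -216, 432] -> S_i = 27*-2^i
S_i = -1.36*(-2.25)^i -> [-1.36, 3.06, -6.89, 15.49, -34.86]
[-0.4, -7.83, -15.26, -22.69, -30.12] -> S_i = -0.40 + -7.43*i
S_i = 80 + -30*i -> [80, 50, 20, -10, -40]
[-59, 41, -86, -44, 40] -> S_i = Random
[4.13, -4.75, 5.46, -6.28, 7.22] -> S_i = 4.13*(-1.15)^i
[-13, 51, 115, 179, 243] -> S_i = -13 + 64*i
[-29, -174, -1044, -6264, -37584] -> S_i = -29*6^i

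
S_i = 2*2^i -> [2, 4, 8, 16, 32]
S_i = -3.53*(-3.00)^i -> [-3.53, 10.59, -31.77, 95.31, -285.93]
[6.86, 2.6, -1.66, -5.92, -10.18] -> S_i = 6.86 + -4.26*i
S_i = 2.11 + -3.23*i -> [2.11, -1.12, -4.35, -7.58, -10.81]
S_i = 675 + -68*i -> [675, 607, 539, 471, 403]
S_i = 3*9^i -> [3, 27, 243, 2187, 19683]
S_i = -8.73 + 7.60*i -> [-8.73, -1.13, 6.47, 14.07, 21.67]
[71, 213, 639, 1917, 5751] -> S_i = 71*3^i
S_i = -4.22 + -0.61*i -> [-4.22, -4.83, -5.44, -6.05, -6.66]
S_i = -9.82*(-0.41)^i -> [-9.82, 4.03, -1.65, 0.68, -0.28]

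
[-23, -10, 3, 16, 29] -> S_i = -23 + 13*i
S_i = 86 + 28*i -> [86, 114, 142, 170, 198]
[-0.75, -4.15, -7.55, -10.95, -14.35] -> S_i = -0.75 + -3.40*i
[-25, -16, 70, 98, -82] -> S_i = Random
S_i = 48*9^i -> [48, 432, 3888, 34992, 314928]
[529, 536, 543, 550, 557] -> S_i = 529 + 7*i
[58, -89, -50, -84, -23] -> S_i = Random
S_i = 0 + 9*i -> [0, 9, 18, 27, 36]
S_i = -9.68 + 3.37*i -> [-9.68, -6.31, -2.94, 0.43, 3.8]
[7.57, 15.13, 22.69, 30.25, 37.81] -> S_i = 7.57 + 7.56*i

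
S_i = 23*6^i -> [23, 138, 828, 4968, 29808]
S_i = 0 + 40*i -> [0, 40, 80, 120, 160]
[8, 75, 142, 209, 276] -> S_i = 8 + 67*i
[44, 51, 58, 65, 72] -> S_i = 44 + 7*i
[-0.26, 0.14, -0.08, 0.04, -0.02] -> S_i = -0.26*(-0.55)^i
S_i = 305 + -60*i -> [305, 245, 185, 125, 65]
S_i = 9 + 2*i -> [9, 11, 13, 15, 17]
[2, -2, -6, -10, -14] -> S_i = 2 + -4*i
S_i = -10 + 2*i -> [-10, -8, -6, -4, -2]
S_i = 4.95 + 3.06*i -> [4.95, 8.01, 11.07, 14.13, 17.19]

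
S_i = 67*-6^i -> [67, -402, 2412, -14472, 86832]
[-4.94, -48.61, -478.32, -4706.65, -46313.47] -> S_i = -4.94*9.84^i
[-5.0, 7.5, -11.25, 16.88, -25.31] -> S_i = -5.00*(-1.50)^i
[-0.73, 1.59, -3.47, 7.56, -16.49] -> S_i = -0.73*(-2.18)^i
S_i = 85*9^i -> [85, 765, 6885, 61965, 557685]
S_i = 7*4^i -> [7, 28, 112, 448, 1792]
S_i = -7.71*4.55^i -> [-7.71, -35.08, -159.62, -726.25, -3304.46]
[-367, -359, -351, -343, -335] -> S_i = -367 + 8*i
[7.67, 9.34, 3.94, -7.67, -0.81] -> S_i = Random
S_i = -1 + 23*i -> [-1, 22, 45, 68, 91]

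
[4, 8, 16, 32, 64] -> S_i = 4*2^i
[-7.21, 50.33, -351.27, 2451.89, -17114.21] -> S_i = -7.21*(-6.98)^i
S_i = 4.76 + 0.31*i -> [4.76, 5.07, 5.38, 5.69, 6.0]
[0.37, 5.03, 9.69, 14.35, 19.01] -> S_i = 0.37 + 4.66*i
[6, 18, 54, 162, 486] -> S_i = 6*3^i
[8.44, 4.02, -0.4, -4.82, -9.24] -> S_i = 8.44 + -4.42*i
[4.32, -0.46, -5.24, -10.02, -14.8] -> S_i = 4.32 + -4.78*i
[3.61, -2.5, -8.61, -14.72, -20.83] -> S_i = 3.61 + -6.11*i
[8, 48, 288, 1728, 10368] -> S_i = 8*6^i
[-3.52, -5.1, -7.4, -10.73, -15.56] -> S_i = -3.52*1.45^i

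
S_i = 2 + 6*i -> [2, 8, 14, 20, 26]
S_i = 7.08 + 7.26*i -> [7.08, 14.34, 21.6, 28.86, 36.12]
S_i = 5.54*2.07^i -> [5.54, 11.47, 23.74, 49.14, 101.72]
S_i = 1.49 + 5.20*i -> [1.49, 6.69, 11.89, 17.09, 22.29]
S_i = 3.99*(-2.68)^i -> [3.99, -10.69, 28.66, -76.8, 205.83]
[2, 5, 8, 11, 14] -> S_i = 2 + 3*i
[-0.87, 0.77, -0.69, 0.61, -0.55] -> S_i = -0.87*(-0.89)^i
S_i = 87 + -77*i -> [87, 10, -67, -144, -221]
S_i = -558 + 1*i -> [-558, -557, -556, -555, -554]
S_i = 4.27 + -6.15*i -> [4.27, -1.88, -8.03, -14.18, -20.33]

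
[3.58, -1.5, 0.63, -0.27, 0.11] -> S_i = 3.58*(-0.42)^i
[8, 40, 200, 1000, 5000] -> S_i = 8*5^i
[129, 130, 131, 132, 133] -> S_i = 129 + 1*i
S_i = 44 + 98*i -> [44, 142, 240, 338, 436]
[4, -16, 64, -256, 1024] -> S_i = 4*-4^i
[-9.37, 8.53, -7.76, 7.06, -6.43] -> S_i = -9.37*(-0.91)^i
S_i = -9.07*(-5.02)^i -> [-9.07, 45.53, -228.57, 1147.41, -5760.0]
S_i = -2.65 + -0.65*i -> [-2.65, -3.3, -3.95, -4.6, -5.25]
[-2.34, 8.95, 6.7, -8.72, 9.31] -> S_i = Random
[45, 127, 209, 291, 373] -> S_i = 45 + 82*i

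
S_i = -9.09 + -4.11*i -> [-9.09, -13.2, -17.31, -21.42, -25.53]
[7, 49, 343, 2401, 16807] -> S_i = 7*7^i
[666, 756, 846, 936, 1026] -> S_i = 666 + 90*i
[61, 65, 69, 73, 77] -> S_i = 61 + 4*i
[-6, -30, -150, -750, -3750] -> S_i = -6*5^i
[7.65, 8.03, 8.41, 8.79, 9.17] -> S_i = 7.65 + 0.38*i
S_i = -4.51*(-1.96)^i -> [-4.51, 8.84, -17.33, 33.96, -66.56]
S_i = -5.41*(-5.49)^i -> [-5.41, 29.7, -163.06, 895.19, -4914.58]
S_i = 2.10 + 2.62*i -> [2.1, 4.72, 7.34, 9.96, 12.58]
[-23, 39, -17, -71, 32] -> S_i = Random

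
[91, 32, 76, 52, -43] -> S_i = Random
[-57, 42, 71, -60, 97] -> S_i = Random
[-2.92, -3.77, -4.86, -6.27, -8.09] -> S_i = -2.92*1.29^i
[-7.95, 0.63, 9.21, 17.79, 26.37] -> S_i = -7.95 + 8.58*i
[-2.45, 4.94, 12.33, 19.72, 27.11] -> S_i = -2.45 + 7.39*i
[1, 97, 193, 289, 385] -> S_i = 1 + 96*i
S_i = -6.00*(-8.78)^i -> [-6.0, 52.68, -462.53, 4061.02, -35655.73]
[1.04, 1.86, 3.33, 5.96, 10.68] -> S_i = 1.04*1.79^i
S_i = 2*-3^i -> [2, -6, 18, -54, 162]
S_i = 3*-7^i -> [3, -21, 147, -1029, 7203]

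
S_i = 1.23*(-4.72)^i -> [1.23, -5.81, 27.4, -129.34, 610.48]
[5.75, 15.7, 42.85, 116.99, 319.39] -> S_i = 5.75*2.73^i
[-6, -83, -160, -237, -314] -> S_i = -6 + -77*i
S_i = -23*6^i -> [-23, -138, -828, -4968, -29808]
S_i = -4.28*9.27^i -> [-4.28, -39.68, -367.79, -3409.44, -31605.5]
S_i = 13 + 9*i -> [13, 22, 31, 40, 49]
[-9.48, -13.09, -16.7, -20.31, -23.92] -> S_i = -9.48 + -3.61*i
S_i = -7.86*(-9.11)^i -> [-7.86, 71.6, -652.32, 5942.62, -54137.23]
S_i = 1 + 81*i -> [1, 82, 163, 244, 325]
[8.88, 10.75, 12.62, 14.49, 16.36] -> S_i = 8.88 + 1.87*i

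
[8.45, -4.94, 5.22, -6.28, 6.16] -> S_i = Random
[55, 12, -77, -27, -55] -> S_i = Random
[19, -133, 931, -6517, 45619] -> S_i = 19*-7^i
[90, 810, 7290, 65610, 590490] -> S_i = 90*9^i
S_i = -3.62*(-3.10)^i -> [-3.62, 11.22, -34.79, 107.84, -334.31]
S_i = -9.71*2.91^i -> [-9.71, -28.26, -82.23, -239.28, -696.29]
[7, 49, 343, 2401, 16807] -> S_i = 7*7^i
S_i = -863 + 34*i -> [-863, -829, -795, -761, -727]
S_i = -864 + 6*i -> [-864, -858, -852, -846, -840]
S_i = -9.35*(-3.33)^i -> [-9.35, 31.14, -103.68, 345.26, -1149.71]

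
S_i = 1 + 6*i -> [1, 7, 13, 19, 25]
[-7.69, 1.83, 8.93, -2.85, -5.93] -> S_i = Random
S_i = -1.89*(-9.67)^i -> [-1.89, 18.28, -176.73, 1709.0, -16526.0]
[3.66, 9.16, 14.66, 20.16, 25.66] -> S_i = 3.66 + 5.50*i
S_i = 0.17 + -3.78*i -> [0.17, -3.61, -7.39, -11.17, -14.95]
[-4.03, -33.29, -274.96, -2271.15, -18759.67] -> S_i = -4.03*8.26^i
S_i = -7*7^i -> [-7, -49, -343, -2401, -16807]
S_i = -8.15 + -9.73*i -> [-8.15, -17.88, -27.61, -37.34, -47.07]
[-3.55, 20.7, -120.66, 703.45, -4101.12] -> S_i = -3.55*(-5.83)^i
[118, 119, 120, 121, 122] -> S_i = 118 + 1*i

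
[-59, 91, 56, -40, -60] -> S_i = Random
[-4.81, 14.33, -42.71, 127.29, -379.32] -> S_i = -4.81*(-2.98)^i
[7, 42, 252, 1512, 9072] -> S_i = 7*6^i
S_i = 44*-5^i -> [44, -220, 1100, -5500, 27500]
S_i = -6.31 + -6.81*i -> [-6.31, -13.12, -19.93, -26.74, -33.55]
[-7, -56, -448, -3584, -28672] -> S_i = -7*8^i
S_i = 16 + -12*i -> [16, 4, -8, -20, -32]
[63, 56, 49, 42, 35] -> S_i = 63 + -7*i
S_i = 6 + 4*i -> [6, 10, 14, 18, 22]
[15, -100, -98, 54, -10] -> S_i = Random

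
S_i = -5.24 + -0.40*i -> [-5.24, -5.64, -6.04, -6.44, -6.84]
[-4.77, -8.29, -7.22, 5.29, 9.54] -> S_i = Random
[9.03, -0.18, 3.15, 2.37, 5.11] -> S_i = Random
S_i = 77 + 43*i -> [77, 120, 163, 206, 249]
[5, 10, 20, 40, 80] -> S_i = 5*2^i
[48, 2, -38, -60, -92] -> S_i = Random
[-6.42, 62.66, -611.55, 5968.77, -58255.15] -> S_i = -6.42*(-9.76)^i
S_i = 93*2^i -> [93, 186, 372, 744, 1488]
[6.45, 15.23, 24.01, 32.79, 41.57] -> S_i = 6.45 + 8.78*i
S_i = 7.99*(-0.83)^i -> [7.99, -6.63, 5.5, -4.57, 3.79]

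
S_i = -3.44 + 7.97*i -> [-3.44, 4.53, 12.5, 20.47, 28.44]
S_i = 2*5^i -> [2, 10, 50, 250, 1250]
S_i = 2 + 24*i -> [2, 26, 50, 74, 98]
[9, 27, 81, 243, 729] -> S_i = 9*3^i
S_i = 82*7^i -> [82, 574, 4018, 28126, 196882]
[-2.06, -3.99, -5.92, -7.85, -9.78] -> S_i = -2.06 + -1.93*i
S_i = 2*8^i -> [2, 16, 128, 1024, 8192]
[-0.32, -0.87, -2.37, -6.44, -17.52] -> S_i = -0.32*2.72^i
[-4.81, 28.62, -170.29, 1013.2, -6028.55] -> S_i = -4.81*(-5.95)^i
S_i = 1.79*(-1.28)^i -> [1.79, -2.29, 2.93, -3.75, 4.8]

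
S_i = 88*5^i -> [88, 440, 2200, 11000, 55000]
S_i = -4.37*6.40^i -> [-4.37, -27.97, -179.0, -1145.57, -7331.64]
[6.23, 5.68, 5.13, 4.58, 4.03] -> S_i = 6.23 + -0.55*i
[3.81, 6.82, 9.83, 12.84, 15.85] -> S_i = 3.81 + 3.01*i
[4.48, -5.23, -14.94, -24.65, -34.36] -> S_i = 4.48 + -9.71*i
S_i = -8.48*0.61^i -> [-8.48, -5.17, -3.16, -1.92, -1.17]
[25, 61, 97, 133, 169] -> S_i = 25 + 36*i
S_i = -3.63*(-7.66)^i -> [-3.63, 27.81, -212.99, 1631.52, -12497.46]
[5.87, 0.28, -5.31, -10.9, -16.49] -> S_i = 5.87 + -5.59*i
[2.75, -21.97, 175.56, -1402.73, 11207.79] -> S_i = 2.75*(-7.99)^i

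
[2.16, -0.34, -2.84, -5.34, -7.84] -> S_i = 2.16 + -2.50*i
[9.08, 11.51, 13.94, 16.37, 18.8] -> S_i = 9.08 + 2.43*i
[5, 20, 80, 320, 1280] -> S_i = 5*4^i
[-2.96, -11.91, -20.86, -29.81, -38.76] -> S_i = -2.96 + -8.95*i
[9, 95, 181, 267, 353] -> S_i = 9 + 86*i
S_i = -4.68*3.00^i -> [-4.68, -14.04, -42.12, -126.36, -379.08]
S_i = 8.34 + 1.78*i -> [8.34, 10.12, 11.9, 13.68, 15.46]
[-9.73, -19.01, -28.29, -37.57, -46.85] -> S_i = -9.73 + -9.28*i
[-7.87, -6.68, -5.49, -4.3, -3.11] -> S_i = -7.87 + 1.19*i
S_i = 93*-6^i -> [93, -558, 3348, -20088, 120528]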